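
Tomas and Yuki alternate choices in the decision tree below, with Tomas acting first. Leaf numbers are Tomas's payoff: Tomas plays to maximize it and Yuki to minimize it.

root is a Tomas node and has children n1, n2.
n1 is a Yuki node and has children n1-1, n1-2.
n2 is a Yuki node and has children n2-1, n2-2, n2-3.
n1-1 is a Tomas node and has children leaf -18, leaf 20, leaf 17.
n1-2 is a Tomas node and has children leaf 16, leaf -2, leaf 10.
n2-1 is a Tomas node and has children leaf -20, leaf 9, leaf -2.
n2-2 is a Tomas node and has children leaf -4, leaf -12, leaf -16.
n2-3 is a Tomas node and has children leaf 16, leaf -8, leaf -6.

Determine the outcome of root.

n1-1 (Tomas): max(-18, 20, 17) = 20
n1-2 (Tomas): max(16, -2, 10) = 16
n1 (Yuki): min(20, 16) = 16
n2-1 (Tomas): max(-20, 9, -2) = 9
n2-2 (Tomas): max(-4, -12, -16) = -4
n2-3 (Tomas): max(16, -8, -6) = 16
n2 (Yuki): min(9, -4, 16) = -4
root (Tomas): max(16, -4) = 16

16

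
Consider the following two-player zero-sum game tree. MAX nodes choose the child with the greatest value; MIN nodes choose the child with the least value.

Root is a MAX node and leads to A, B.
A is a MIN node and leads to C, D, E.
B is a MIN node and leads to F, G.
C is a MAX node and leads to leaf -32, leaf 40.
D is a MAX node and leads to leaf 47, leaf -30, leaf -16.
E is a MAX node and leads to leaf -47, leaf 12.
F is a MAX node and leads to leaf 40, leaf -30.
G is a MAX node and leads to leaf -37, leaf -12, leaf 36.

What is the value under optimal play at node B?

36

F (MAX): max(40, -30) = 40
G (MAX): max(-37, -12, 36) = 36
B (MIN): min(40, 36) = 36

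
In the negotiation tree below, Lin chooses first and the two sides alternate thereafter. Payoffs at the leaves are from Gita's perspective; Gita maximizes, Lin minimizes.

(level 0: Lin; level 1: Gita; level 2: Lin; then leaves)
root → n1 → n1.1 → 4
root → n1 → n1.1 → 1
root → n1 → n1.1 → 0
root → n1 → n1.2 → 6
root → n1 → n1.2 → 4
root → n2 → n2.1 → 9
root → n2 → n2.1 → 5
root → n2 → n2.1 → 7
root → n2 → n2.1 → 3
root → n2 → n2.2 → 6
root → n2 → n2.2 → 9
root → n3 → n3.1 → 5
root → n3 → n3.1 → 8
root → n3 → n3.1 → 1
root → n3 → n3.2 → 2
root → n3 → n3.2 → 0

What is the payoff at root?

1

n1.1 (Lin): min(4, 1, 0) = 0
n1.2 (Lin): min(6, 4) = 4
n1 (Gita): max(0, 4) = 4
n2.1 (Lin): min(9, 5, 7, 3) = 3
n2.2 (Lin): min(6, 9) = 6
n2 (Gita): max(3, 6) = 6
n3.1 (Lin): min(5, 8, 1) = 1
n3.2 (Lin): min(2, 0) = 0
n3 (Gita): max(1, 0) = 1
root (Lin): min(4, 6, 1) = 1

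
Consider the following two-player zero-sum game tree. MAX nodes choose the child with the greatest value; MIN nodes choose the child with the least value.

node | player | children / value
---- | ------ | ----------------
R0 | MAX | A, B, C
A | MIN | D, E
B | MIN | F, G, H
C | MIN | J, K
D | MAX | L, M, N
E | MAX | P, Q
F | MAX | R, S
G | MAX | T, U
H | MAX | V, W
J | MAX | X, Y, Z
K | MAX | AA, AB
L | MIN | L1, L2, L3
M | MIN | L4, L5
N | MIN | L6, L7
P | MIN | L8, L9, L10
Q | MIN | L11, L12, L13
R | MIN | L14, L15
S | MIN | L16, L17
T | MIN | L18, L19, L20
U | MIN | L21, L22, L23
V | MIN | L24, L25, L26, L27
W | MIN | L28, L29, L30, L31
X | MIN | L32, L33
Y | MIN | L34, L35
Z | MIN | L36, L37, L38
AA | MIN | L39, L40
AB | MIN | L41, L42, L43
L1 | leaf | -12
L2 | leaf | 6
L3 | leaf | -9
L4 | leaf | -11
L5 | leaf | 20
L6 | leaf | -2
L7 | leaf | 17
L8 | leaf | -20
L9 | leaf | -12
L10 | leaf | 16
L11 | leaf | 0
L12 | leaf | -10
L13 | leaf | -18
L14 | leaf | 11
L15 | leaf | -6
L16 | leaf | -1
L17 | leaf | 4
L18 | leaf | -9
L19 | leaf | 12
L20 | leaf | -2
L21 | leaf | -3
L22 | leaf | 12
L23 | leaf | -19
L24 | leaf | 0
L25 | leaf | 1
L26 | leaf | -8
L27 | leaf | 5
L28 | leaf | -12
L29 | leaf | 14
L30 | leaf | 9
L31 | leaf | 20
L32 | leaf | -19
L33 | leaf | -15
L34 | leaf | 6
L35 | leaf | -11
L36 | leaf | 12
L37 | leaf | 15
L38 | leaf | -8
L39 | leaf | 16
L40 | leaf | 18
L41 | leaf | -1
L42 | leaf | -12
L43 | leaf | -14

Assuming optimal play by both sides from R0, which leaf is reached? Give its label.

L (MIN): min(-12, 6, -9) = -12
M (MIN): min(-11, 20) = -11
N (MIN): min(-2, 17) = -2
D (MAX): max(-12, -11, -2) = -2
P (MIN): min(-20, -12, 16) = -20
Q (MIN): min(0, -10, -18) = -18
E (MAX): max(-20, -18) = -18
A (MIN): min(-2, -18) = -18
R (MIN): min(11, -6) = -6
S (MIN): min(-1, 4) = -1
F (MAX): max(-6, -1) = -1
T (MIN): min(-9, 12, -2) = -9
U (MIN): min(-3, 12, -19) = -19
G (MAX): max(-9, -19) = -9
V (MIN): min(0, 1, -8, 5) = -8
W (MIN): min(-12, 14, 9, 20) = -12
H (MAX): max(-8, -12) = -8
B (MIN): min(-1, -9, -8) = -9
X (MIN): min(-19, -15) = -19
Y (MIN): min(6, -11) = -11
Z (MIN): min(12, 15, -8) = -8
J (MAX): max(-19, -11, -8) = -8
AA (MIN): min(16, 18) = 16
AB (MIN): min(-1, -12, -14) = -14
K (MAX): max(16, -14) = 16
C (MIN): min(-8, 16) = -8
R0 (MAX): max(-18, -9, -8) = -8
At R0, MAX picks C (highest: -8).
At C, MIN picks J (lowest: -8).
At J, MAX picks Z (highest: -8).
At Z, MIN picks L38 (lowest: -8).
Terminal value -8.

L38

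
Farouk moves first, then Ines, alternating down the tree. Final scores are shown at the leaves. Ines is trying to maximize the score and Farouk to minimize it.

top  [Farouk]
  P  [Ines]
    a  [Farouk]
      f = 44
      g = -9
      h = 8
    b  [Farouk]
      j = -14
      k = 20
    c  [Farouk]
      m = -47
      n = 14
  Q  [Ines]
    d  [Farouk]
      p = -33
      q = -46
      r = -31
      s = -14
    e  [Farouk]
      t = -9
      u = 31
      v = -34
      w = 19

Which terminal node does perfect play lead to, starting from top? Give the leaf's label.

v

a (Farouk): min(44, -9, 8) = -9
b (Farouk): min(-14, 20) = -14
c (Farouk): min(-47, 14) = -47
P (Ines): max(-9, -14, -47) = -9
d (Farouk): min(-33, -46, -31, -14) = -46
e (Farouk): min(-9, 31, -34, 19) = -34
Q (Ines): max(-46, -34) = -34
top (Farouk): min(-9, -34) = -34
At top, Farouk picks Q (lowest: -34).
At Q, Ines picks e (highest: -34).
At e, Farouk picks v (lowest: -34).
Terminal value -34.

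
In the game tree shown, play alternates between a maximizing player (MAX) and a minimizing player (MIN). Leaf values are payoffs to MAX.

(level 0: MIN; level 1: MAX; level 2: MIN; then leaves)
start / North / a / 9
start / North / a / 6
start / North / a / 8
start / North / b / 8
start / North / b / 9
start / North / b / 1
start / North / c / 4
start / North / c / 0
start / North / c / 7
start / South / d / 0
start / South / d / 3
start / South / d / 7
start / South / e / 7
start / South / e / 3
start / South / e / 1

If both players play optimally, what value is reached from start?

1

a (MIN): min(9, 6, 8) = 6
b (MIN): min(8, 9, 1) = 1
c (MIN): min(4, 0, 7) = 0
North (MAX): max(6, 1, 0) = 6
d (MIN): min(0, 3, 7) = 0
e (MIN): min(7, 3, 1) = 1
South (MAX): max(0, 1) = 1
start (MIN): min(6, 1) = 1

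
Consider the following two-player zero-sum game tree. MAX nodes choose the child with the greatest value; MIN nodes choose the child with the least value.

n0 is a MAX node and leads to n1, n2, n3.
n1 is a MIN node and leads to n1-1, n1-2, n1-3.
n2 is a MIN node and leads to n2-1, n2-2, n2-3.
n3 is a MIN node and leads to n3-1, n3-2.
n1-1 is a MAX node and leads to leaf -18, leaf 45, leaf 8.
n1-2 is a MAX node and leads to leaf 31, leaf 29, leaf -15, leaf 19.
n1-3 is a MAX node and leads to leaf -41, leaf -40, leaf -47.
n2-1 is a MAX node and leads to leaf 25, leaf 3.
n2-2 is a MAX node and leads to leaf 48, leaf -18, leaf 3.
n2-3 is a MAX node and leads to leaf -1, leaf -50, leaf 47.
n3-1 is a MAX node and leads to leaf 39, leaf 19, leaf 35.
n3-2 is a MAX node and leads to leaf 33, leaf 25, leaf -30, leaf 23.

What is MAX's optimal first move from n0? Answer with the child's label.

n1-1 (MAX): max(-18, 45, 8) = 45
n1-2 (MAX): max(31, 29, -15, 19) = 31
n1-3 (MAX): max(-41, -40, -47) = -40
n1 (MIN): min(45, 31, -40) = -40
n2-1 (MAX): max(25, 3) = 25
n2-2 (MAX): max(48, -18, 3) = 48
n2-3 (MAX): max(-1, -50, 47) = 47
n2 (MIN): min(25, 48, 47) = 25
n3-1 (MAX): max(39, 19, 35) = 39
n3-2 (MAX): max(33, 25, -30, 23) = 33
n3 (MIN): min(39, 33) = 33
n0 (MAX): max(-40, 25, 33) = 33
MAX at n0 wants the highest of {n1=-40, n2=25, n3=33}, so chooses n3.

n3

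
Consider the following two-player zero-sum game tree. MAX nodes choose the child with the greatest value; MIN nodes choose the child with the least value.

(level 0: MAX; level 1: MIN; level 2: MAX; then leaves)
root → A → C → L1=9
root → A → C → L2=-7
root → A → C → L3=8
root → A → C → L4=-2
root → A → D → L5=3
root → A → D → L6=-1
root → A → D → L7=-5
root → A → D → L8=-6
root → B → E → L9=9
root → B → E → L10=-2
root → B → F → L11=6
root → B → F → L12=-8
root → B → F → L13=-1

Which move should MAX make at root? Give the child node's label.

C (MAX): max(9, -7, 8, -2) = 9
D (MAX): max(3, -1, -5, -6) = 3
A (MIN): min(9, 3) = 3
E (MAX): max(9, -2) = 9
F (MAX): max(6, -8, -1) = 6
B (MIN): min(9, 6) = 6
root (MAX): max(3, 6) = 6
MAX at root wants the highest of {A=3, B=6}, so chooses B.

B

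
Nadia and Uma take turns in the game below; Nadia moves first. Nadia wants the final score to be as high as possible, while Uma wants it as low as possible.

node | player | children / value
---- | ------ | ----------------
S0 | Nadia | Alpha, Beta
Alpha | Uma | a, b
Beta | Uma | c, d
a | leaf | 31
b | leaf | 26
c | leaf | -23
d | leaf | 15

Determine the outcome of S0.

Alpha (Uma): min(31, 26) = 26
Beta (Uma): min(-23, 15) = -23
S0 (Nadia): max(26, -23) = 26

26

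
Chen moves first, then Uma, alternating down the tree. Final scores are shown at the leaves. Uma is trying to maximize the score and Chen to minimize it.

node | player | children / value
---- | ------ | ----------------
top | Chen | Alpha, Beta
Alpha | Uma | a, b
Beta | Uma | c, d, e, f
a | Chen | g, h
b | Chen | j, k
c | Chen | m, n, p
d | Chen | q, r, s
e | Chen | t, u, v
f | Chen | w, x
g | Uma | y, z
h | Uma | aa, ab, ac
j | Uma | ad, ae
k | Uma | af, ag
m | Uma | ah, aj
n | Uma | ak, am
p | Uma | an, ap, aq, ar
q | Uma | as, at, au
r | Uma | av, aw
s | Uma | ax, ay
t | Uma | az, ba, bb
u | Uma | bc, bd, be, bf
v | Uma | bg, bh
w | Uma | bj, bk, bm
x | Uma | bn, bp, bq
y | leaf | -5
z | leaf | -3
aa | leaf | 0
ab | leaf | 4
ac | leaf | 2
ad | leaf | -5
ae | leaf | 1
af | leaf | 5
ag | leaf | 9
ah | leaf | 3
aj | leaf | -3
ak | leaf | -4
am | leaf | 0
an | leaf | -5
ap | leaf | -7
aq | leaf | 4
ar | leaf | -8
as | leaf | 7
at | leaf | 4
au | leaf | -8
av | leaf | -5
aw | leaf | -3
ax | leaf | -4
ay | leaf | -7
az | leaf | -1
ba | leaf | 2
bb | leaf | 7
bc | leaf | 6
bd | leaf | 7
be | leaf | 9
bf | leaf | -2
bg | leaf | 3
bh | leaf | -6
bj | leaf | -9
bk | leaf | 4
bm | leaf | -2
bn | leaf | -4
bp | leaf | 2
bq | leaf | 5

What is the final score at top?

1

g (Uma): max(-5, -3) = -3
h (Uma): max(0, 4, 2) = 4
a (Chen): min(-3, 4) = -3
j (Uma): max(-5, 1) = 1
k (Uma): max(5, 9) = 9
b (Chen): min(1, 9) = 1
Alpha (Uma): max(-3, 1) = 1
m (Uma): max(3, -3) = 3
n (Uma): max(-4, 0) = 0
p (Uma): max(-5, -7, 4, -8) = 4
c (Chen): min(3, 0, 4) = 0
q (Uma): max(7, 4, -8) = 7
r (Uma): max(-5, -3) = -3
s (Uma): max(-4, -7) = -4
d (Chen): min(7, -3, -4) = -4
t (Uma): max(-1, 2, 7) = 7
u (Uma): max(6, 7, 9, -2) = 9
v (Uma): max(3, -6) = 3
e (Chen): min(7, 9, 3) = 3
w (Uma): max(-9, 4, -2) = 4
x (Uma): max(-4, 2, 5) = 5
f (Chen): min(4, 5) = 4
Beta (Uma): max(0, -4, 3, 4) = 4
top (Chen): min(1, 4) = 1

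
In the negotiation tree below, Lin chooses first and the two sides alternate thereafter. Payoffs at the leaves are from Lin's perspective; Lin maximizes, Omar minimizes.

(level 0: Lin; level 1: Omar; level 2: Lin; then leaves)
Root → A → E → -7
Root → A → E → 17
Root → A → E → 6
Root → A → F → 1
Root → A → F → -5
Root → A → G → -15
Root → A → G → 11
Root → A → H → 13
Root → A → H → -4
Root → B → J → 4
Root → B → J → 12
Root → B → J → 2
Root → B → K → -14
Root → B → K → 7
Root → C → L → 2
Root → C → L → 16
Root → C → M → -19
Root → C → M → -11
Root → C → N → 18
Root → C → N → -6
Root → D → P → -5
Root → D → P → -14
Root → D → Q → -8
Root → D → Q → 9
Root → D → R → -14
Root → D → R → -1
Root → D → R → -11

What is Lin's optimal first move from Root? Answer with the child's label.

E (Lin): max(-7, 17, 6) = 17
F (Lin): max(1, -5) = 1
G (Lin): max(-15, 11) = 11
H (Lin): max(13, -4) = 13
A (Omar): min(17, 1, 11, 13) = 1
J (Lin): max(4, 12, 2) = 12
K (Lin): max(-14, 7) = 7
B (Omar): min(12, 7) = 7
L (Lin): max(2, 16) = 16
M (Lin): max(-19, -11) = -11
N (Lin): max(18, -6) = 18
C (Omar): min(16, -11, 18) = -11
P (Lin): max(-5, -14) = -5
Q (Lin): max(-8, 9) = 9
R (Lin): max(-14, -1, -11) = -1
D (Omar): min(-5, 9, -1) = -5
Root (Lin): max(1, 7, -11, -5) = 7
Lin at Root wants the highest of {A=1, B=7, C=-11, D=-5}, so chooses B.

B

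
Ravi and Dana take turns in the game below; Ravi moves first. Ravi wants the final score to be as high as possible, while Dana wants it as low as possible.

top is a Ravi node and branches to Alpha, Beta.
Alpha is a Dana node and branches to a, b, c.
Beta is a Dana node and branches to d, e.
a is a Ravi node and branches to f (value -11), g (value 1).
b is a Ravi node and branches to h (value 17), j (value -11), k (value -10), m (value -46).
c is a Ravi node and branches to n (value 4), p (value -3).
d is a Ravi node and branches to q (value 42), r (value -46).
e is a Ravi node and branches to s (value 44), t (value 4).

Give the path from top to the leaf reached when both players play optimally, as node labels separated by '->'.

a (Ravi): max(-11, 1) = 1
b (Ravi): max(17, -11, -10, -46) = 17
c (Ravi): max(4, -3) = 4
Alpha (Dana): min(1, 17, 4) = 1
d (Ravi): max(42, -46) = 42
e (Ravi): max(44, 4) = 44
Beta (Dana): min(42, 44) = 42
top (Ravi): max(1, 42) = 42
At top, Ravi picks Beta (highest: 42).
At Beta, Dana picks d (lowest: 42).
At d, Ravi picks q (highest: 42).
Terminal value 42.

top -> Beta -> d -> q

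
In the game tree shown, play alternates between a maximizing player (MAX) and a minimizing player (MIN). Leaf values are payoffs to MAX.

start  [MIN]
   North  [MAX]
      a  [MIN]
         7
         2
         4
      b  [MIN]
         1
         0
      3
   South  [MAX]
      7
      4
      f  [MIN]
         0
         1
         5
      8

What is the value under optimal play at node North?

3

a (MIN): min(7, 2, 4) = 2
b (MIN): min(1, 0) = 0
North (MAX): max(2, 0, 3) = 3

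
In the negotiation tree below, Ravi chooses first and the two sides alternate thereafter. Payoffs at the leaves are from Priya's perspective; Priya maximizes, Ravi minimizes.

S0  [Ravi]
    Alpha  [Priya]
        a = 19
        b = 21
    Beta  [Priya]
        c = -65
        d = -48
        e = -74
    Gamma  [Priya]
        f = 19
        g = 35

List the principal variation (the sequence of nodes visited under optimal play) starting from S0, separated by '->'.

Alpha (Priya): max(19, 21) = 21
Beta (Priya): max(-65, -48, -74) = -48
Gamma (Priya): max(19, 35) = 35
S0 (Ravi): min(21, -48, 35) = -48
At S0, Ravi picks Beta (lowest: -48).
At Beta, Priya picks d (highest: -48).
Terminal value -48.

S0 -> Beta -> d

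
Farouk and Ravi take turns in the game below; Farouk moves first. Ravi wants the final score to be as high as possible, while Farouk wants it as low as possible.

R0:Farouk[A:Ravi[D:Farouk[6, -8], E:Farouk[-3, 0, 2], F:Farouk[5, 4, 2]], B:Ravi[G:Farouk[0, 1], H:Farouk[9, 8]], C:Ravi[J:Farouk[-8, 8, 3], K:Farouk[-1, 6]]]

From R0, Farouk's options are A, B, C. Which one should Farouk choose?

C

D (Farouk): min(6, -8) = -8
E (Farouk): min(-3, 0, 2) = -3
F (Farouk): min(5, 4, 2) = 2
A (Ravi): max(-8, -3, 2) = 2
G (Farouk): min(0, 1) = 0
H (Farouk): min(9, 8) = 8
B (Ravi): max(0, 8) = 8
J (Farouk): min(-8, 8, 3) = -8
K (Farouk): min(-1, 6) = -1
C (Ravi): max(-8, -1) = -1
R0 (Farouk): min(2, 8, -1) = -1
Farouk at R0 wants the lowest of {A=2, B=8, C=-1}, so chooses C.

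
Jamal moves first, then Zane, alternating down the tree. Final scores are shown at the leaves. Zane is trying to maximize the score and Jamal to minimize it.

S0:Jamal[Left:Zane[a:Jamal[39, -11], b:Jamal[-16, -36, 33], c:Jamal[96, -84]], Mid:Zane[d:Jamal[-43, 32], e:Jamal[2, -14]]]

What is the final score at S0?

a (Jamal): min(39, -11) = -11
b (Jamal): min(-16, -36, 33) = -36
c (Jamal): min(96, -84) = -84
Left (Zane): max(-11, -36, -84) = -11
d (Jamal): min(-43, 32) = -43
e (Jamal): min(2, -14) = -14
Mid (Zane): max(-43, -14) = -14
S0 (Jamal): min(-11, -14) = -14

-14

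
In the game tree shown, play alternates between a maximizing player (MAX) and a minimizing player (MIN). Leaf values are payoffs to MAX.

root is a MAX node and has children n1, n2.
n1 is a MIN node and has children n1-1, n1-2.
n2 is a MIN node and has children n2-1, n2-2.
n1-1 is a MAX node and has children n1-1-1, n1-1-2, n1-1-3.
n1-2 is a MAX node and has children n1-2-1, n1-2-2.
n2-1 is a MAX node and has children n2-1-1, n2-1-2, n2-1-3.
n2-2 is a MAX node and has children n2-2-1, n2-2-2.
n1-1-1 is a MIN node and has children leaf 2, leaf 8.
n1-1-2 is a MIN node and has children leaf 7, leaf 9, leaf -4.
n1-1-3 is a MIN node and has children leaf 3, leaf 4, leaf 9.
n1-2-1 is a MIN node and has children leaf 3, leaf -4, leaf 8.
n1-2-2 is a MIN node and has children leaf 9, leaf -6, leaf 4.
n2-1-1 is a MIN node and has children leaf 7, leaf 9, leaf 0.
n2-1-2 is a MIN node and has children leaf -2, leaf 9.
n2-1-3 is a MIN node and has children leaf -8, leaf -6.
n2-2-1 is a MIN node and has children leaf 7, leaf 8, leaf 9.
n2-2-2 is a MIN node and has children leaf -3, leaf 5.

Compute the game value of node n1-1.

n1-1-1 (MIN): min(2, 8) = 2
n1-1-2 (MIN): min(7, 9, -4) = -4
n1-1-3 (MIN): min(3, 4, 9) = 3
n1-1 (MAX): max(2, -4, 3) = 3

3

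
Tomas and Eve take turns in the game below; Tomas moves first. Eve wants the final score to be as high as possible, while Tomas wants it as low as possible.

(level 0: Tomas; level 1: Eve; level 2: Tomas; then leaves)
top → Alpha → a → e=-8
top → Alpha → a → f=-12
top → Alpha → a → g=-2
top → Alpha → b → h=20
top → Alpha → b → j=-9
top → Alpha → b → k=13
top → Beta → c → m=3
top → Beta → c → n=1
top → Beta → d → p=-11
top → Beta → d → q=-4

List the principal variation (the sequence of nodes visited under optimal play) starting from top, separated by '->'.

top -> Alpha -> b -> j

a (Tomas): min(-8, -12, -2) = -12
b (Tomas): min(20, -9, 13) = -9
Alpha (Eve): max(-12, -9) = -9
c (Tomas): min(3, 1) = 1
d (Tomas): min(-11, -4) = -11
Beta (Eve): max(1, -11) = 1
top (Tomas): min(-9, 1) = -9
At top, Tomas picks Alpha (lowest: -9).
At Alpha, Eve picks b (highest: -9).
At b, Tomas picks j (lowest: -9).
Terminal value -9.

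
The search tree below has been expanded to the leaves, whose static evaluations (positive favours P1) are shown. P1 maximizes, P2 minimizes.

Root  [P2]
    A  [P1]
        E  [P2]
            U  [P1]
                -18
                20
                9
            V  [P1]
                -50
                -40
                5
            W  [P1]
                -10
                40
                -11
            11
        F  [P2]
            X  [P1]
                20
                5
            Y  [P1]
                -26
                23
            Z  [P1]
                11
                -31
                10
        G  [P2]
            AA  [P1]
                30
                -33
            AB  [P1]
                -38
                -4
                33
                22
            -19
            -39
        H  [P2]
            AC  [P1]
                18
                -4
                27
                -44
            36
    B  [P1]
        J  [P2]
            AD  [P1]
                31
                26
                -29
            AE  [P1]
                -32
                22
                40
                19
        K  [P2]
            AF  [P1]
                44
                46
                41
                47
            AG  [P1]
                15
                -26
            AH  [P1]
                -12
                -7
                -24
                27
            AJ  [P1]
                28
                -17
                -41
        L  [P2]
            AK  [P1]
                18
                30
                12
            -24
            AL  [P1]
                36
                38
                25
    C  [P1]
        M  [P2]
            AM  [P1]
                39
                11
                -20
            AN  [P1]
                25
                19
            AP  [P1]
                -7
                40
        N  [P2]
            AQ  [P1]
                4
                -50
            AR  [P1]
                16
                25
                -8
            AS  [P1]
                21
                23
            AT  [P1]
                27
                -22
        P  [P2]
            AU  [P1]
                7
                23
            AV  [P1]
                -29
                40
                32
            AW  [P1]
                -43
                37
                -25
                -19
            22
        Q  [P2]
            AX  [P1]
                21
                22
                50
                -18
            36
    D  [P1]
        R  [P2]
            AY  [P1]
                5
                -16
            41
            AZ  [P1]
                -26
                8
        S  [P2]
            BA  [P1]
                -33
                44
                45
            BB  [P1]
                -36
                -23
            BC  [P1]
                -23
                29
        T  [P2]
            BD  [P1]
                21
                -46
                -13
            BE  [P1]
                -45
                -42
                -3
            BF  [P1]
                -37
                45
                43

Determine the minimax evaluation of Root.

U (P1): max(-18, 20, 9) = 20
V (P1): max(-50, -40, 5) = 5
W (P1): max(-10, 40, -11) = 40
E (P2): min(20, 5, 40, 11) = 5
X (P1): max(20, 5) = 20
Y (P1): max(-26, 23) = 23
Z (P1): max(11, -31, 10) = 11
F (P2): min(20, 23, 11) = 11
AA (P1): max(30, -33) = 30
AB (P1): max(-38, -4, 33, 22) = 33
G (P2): min(30, 33, -19, -39) = -39
AC (P1): max(18, -4, 27, -44) = 27
H (P2): min(27, 36) = 27
A (P1): max(5, 11, -39, 27) = 27
AD (P1): max(31, 26, -29) = 31
AE (P1): max(-32, 22, 40, 19) = 40
J (P2): min(31, 40) = 31
AF (P1): max(44, 46, 41, 47) = 47
AG (P1): max(15, -26) = 15
AH (P1): max(-12, -7, -24, 27) = 27
AJ (P1): max(28, -17, -41) = 28
K (P2): min(47, 15, 27, 28) = 15
AK (P1): max(18, 30, 12) = 30
AL (P1): max(36, 38, 25) = 38
L (P2): min(30, -24, 38) = -24
B (P1): max(31, 15, -24) = 31
AM (P1): max(39, 11, -20) = 39
AN (P1): max(25, 19) = 25
AP (P1): max(-7, 40) = 40
M (P2): min(39, 25, 40) = 25
AQ (P1): max(4, -50) = 4
AR (P1): max(16, 25, -8) = 25
AS (P1): max(21, 23) = 23
AT (P1): max(27, -22) = 27
N (P2): min(4, 25, 23, 27) = 4
AU (P1): max(7, 23) = 23
AV (P1): max(-29, 40, 32) = 40
AW (P1): max(-43, 37, -25, -19) = 37
P (P2): min(23, 40, 37, 22) = 22
AX (P1): max(21, 22, 50, -18) = 50
Q (P2): min(50, 36) = 36
C (P1): max(25, 4, 22, 36) = 36
AY (P1): max(5, -16) = 5
AZ (P1): max(-26, 8) = 8
R (P2): min(5, 41, 8) = 5
BA (P1): max(-33, 44, 45) = 45
BB (P1): max(-36, -23) = -23
BC (P1): max(-23, 29) = 29
S (P2): min(45, -23, 29) = -23
BD (P1): max(21, -46, -13) = 21
BE (P1): max(-45, -42, -3) = -3
BF (P1): max(-37, 45, 43) = 45
T (P2): min(21, -3, 45) = -3
D (P1): max(5, -23, -3) = 5
Root (P2): min(27, 31, 36, 5) = 5

5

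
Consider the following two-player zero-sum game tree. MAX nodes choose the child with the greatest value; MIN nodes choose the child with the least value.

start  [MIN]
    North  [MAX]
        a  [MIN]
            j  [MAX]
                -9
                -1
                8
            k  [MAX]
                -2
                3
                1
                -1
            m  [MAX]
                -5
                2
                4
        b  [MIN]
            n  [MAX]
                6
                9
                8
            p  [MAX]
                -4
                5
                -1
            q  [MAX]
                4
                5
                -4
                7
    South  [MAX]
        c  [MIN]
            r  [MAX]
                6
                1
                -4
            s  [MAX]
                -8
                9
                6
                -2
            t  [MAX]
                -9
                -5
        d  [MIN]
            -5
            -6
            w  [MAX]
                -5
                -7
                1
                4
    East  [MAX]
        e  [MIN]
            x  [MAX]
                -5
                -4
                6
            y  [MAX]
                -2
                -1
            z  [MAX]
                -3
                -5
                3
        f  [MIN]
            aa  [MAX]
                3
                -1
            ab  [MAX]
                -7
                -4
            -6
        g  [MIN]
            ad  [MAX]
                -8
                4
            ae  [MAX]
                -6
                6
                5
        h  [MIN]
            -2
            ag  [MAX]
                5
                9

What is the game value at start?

j (MAX): max(-9, -1, 8) = 8
k (MAX): max(-2, 3, 1, -1) = 3
m (MAX): max(-5, 2, 4) = 4
a (MIN): min(8, 3, 4) = 3
n (MAX): max(6, 9, 8) = 9
p (MAX): max(-4, 5, -1) = 5
q (MAX): max(4, 5, -4, 7) = 7
b (MIN): min(9, 5, 7) = 5
North (MAX): max(3, 5) = 5
r (MAX): max(6, 1, -4) = 6
s (MAX): max(-8, 9, 6, -2) = 9
t (MAX): max(-9, -5) = -5
c (MIN): min(6, 9, -5) = -5
w (MAX): max(-5, -7, 1, 4) = 4
d (MIN): min(-5, -6, 4) = -6
South (MAX): max(-5, -6) = -5
x (MAX): max(-5, -4, 6) = 6
y (MAX): max(-2, -1) = -1
z (MAX): max(-3, -5, 3) = 3
e (MIN): min(6, -1, 3) = -1
aa (MAX): max(3, -1) = 3
ab (MAX): max(-7, -4) = -4
f (MIN): min(3, -4, -6) = -6
ad (MAX): max(-8, 4) = 4
ae (MAX): max(-6, 6, 5) = 6
g (MIN): min(4, 6) = 4
ag (MAX): max(5, 9) = 9
h (MIN): min(-2, 9) = -2
East (MAX): max(-1, -6, 4, -2) = 4
start (MIN): min(5, -5, 4) = -5

-5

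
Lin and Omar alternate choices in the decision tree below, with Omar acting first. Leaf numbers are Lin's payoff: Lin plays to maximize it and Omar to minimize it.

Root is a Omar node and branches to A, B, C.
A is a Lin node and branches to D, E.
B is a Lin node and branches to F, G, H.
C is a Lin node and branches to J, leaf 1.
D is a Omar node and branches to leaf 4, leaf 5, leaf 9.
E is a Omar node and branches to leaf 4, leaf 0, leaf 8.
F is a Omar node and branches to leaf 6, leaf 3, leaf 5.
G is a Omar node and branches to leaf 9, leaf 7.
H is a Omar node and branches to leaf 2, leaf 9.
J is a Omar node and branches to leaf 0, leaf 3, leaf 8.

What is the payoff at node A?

D (Omar): min(4, 5, 9) = 4
E (Omar): min(4, 0, 8) = 0
A (Lin): max(4, 0) = 4

4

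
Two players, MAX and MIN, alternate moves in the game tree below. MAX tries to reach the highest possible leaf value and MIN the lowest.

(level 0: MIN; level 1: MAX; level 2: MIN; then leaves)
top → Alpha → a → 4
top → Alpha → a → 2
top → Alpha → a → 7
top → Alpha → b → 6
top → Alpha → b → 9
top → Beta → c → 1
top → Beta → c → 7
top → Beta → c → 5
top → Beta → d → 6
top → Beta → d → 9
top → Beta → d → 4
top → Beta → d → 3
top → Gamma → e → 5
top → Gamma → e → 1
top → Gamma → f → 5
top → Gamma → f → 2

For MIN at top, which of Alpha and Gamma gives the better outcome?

Gamma

a (MIN): min(4, 2, 7) = 2
b (MIN): min(6, 9) = 6
Alpha (MAX): max(2, 6) = 6
e (MIN): min(5, 1) = 1
f (MIN): min(5, 2) = 2
Gamma (MAX): max(1, 2) = 2
MIN prefers the lower value; Alpha=6, Gamma=2. Gamma is better since 2 < 6.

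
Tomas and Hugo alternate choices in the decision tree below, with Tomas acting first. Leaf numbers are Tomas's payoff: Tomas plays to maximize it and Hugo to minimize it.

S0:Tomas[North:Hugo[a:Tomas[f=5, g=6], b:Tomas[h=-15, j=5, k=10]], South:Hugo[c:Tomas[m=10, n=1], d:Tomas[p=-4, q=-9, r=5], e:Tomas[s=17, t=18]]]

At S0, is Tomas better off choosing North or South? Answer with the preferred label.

a (Tomas): max(5, 6) = 6
b (Tomas): max(-15, 5, 10) = 10
North (Hugo): min(6, 10) = 6
c (Tomas): max(10, 1) = 10
d (Tomas): max(-4, -9, 5) = 5
e (Tomas): max(17, 18) = 18
South (Hugo): min(10, 5, 18) = 5
Tomas prefers the higher value; North=6, South=5. North is better since 6 > 5.

North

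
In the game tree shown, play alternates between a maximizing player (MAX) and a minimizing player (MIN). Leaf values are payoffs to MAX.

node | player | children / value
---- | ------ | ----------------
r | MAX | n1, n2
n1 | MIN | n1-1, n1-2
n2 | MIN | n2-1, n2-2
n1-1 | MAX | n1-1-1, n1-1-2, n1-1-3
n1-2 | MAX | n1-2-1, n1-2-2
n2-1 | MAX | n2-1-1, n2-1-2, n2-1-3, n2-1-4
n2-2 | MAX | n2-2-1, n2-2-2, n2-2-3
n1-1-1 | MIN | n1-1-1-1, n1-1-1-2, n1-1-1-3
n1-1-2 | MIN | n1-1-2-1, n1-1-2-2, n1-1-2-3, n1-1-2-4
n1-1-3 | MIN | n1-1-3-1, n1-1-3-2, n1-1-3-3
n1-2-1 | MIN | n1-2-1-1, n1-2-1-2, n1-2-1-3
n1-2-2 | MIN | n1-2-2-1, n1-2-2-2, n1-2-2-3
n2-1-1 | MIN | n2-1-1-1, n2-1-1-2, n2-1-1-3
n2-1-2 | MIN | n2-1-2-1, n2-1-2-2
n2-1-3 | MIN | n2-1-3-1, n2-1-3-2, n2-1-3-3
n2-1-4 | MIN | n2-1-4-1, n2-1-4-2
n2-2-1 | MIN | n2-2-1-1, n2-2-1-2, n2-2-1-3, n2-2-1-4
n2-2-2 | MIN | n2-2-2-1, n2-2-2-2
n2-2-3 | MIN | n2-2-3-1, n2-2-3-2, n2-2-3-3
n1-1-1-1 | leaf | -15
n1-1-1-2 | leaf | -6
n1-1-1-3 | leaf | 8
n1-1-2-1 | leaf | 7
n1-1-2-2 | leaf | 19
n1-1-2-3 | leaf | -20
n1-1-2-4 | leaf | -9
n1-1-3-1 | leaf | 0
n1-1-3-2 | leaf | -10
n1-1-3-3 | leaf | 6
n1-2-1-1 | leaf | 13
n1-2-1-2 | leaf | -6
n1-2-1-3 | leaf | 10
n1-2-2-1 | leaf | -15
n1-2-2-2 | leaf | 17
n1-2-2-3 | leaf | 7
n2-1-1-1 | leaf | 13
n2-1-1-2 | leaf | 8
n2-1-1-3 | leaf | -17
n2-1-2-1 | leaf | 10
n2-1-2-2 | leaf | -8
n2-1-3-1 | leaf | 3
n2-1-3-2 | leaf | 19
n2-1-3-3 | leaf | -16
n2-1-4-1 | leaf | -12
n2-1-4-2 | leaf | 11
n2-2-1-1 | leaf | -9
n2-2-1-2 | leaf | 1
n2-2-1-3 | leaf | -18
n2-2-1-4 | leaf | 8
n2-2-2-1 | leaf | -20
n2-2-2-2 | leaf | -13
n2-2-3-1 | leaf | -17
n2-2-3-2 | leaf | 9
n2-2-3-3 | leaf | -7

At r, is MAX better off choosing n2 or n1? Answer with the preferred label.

n1

n2-1-1 (MIN): min(13, 8, -17) = -17
n2-1-2 (MIN): min(10, -8) = -8
n2-1-3 (MIN): min(3, 19, -16) = -16
n2-1-4 (MIN): min(-12, 11) = -12
n2-1 (MAX): max(-17, -8, -16, -12) = -8
n2-2-1 (MIN): min(-9, 1, -18, 8) = -18
n2-2-2 (MIN): min(-20, -13) = -20
n2-2-3 (MIN): min(-17, 9, -7) = -17
n2-2 (MAX): max(-18, -20, -17) = -17
n2 (MIN): min(-8, -17) = -17
n1-1-1 (MIN): min(-15, -6, 8) = -15
n1-1-2 (MIN): min(7, 19, -20, -9) = -20
n1-1-3 (MIN): min(0, -10, 6) = -10
n1-1 (MAX): max(-15, -20, -10) = -10
n1-2-1 (MIN): min(13, -6, 10) = -6
n1-2-2 (MIN): min(-15, 17, 7) = -15
n1-2 (MAX): max(-6, -15) = -6
n1 (MIN): min(-10, -6) = -10
MAX prefers the higher value; n2=-17, n1=-10. n1 is better since -10 > -17.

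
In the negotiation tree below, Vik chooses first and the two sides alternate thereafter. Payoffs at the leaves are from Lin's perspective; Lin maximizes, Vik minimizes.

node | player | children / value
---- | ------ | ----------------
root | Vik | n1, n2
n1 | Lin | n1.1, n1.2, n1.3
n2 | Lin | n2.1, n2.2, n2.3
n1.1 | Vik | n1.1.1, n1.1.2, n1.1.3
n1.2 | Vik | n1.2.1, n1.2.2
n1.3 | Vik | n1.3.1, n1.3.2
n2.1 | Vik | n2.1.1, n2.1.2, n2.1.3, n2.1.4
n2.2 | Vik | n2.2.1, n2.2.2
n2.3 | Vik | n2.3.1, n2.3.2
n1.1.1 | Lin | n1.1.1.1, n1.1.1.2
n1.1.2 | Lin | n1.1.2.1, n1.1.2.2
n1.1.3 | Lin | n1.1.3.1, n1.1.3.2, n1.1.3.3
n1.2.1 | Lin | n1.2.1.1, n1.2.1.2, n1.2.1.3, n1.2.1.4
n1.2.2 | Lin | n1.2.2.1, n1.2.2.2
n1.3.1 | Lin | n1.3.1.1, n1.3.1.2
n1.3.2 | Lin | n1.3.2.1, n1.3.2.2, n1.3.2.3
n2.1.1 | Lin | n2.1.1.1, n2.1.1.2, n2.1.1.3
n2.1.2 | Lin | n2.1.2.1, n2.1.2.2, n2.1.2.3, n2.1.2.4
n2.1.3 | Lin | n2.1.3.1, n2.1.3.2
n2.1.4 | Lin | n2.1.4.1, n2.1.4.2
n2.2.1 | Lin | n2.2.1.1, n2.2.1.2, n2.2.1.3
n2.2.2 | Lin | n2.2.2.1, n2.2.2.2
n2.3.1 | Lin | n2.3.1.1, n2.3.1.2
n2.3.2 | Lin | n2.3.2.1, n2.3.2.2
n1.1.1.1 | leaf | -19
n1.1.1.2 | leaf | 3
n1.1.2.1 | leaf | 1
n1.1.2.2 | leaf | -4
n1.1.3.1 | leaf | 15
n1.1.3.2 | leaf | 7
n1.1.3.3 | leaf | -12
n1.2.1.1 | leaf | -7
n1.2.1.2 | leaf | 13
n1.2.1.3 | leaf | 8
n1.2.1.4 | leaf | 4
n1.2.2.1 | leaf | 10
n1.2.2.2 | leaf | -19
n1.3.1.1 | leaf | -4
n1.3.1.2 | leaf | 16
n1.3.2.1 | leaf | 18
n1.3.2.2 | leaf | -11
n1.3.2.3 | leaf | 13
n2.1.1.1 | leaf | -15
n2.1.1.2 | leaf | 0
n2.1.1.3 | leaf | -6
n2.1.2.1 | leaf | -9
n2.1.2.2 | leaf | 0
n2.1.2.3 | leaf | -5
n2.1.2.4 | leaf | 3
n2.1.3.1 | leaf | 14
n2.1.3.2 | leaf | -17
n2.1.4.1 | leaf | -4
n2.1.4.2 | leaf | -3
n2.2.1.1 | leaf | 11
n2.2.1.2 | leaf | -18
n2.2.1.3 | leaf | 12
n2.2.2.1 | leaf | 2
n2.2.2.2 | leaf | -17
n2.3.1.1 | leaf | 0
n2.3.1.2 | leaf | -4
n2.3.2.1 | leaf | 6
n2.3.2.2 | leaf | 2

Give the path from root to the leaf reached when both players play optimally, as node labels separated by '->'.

root -> n2 -> n2.2 -> n2.2.2 -> n2.2.2.1

n1.1.1 (Lin): max(-19, 3) = 3
n1.1.2 (Lin): max(1, -4) = 1
n1.1.3 (Lin): max(15, 7, -12) = 15
n1.1 (Vik): min(3, 1, 15) = 1
n1.2.1 (Lin): max(-7, 13, 8, 4) = 13
n1.2.2 (Lin): max(10, -19) = 10
n1.2 (Vik): min(13, 10) = 10
n1.3.1 (Lin): max(-4, 16) = 16
n1.3.2 (Lin): max(18, -11, 13) = 18
n1.3 (Vik): min(16, 18) = 16
n1 (Lin): max(1, 10, 16) = 16
n2.1.1 (Lin): max(-15, 0, -6) = 0
n2.1.2 (Lin): max(-9, 0, -5, 3) = 3
n2.1.3 (Lin): max(14, -17) = 14
n2.1.4 (Lin): max(-4, -3) = -3
n2.1 (Vik): min(0, 3, 14, -3) = -3
n2.2.1 (Lin): max(11, -18, 12) = 12
n2.2.2 (Lin): max(2, -17) = 2
n2.2 (Vik): min(12, 2) = 2
n2.3.1 (Lin): max(0, -4) = 0
n2.3.2 (Lin): max(6, 2) = 6
n2.3 (Vik): min(0, 6) = 0
n2 (Lin): max(-3, 2, 0) = 2
root (Vik): min(16, 2) = 2
At root, Vik picks n2 (lowest: 2).
At n2, Lin picks n2.2 (highest: 2).
At n2.2, Vik picks n2.2.2 (lowest: 2).
At n2.2.2, Lin picks n2.2.2.1 (highest: 2).
Terminal value 2.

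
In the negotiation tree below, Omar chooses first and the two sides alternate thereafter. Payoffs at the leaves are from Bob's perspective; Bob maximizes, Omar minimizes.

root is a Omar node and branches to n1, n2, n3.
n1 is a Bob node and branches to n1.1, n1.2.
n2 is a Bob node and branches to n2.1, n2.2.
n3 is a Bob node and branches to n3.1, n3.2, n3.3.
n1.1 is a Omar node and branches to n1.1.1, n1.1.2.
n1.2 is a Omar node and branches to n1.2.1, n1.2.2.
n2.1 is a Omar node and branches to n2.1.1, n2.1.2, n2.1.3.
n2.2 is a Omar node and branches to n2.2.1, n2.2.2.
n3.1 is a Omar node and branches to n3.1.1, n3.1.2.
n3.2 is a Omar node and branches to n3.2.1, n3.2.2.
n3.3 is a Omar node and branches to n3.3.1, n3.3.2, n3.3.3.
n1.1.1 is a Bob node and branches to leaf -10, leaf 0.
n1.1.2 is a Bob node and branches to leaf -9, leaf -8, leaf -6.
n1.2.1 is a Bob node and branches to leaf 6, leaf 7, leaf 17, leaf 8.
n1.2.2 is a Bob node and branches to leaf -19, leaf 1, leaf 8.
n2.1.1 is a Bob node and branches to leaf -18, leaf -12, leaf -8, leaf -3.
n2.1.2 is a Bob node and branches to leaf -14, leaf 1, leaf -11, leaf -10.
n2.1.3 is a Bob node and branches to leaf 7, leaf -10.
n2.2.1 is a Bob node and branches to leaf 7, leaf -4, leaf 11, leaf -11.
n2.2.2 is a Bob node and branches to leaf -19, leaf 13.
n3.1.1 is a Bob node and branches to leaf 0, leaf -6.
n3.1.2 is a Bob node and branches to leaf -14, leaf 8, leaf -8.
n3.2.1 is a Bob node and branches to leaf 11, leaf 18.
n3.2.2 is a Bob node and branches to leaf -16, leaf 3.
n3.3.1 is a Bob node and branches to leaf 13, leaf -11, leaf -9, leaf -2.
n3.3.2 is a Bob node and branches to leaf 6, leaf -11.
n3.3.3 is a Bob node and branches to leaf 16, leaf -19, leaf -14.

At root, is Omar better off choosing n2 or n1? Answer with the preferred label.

n1

n2.1.1 (Bob): max(-18, -12, -8, -3) = -3
n2.1.2 (Bob): max(-14, 1, -11, -10) = 1
n2.1.3 (Bob): max(7, -10) = 7
n2.1 (Omar): min(-3, 1, 7) = -3
n2.2.1 (Bob): max(7, -4, 11, -11) = 11
n2.2.2 (Bob): max(-19, 13) = 13
n2.2 (Omar): min(11, 13) = 11
n2 (Bob): max(-3, 11) = 11
n1.1.1 (Bob): max(-10, 0) = 0
n1.1.2 (Bob): max(-9, -8, -6) = -6
n1.1 (Omar): min(0, -6) = -6
n1.2.1 (Bob): max(6, 7, 17, 8) = 17
n1.2.2 (Bob): max(-19, 1, 8) = 8
n1.2 (Omar): min(17, 8) = 8
n1 (Bob): max(-6, 8) = 8
Omar prefers the lower value; n2=11, n1=8. n1 is better since 8 < 11.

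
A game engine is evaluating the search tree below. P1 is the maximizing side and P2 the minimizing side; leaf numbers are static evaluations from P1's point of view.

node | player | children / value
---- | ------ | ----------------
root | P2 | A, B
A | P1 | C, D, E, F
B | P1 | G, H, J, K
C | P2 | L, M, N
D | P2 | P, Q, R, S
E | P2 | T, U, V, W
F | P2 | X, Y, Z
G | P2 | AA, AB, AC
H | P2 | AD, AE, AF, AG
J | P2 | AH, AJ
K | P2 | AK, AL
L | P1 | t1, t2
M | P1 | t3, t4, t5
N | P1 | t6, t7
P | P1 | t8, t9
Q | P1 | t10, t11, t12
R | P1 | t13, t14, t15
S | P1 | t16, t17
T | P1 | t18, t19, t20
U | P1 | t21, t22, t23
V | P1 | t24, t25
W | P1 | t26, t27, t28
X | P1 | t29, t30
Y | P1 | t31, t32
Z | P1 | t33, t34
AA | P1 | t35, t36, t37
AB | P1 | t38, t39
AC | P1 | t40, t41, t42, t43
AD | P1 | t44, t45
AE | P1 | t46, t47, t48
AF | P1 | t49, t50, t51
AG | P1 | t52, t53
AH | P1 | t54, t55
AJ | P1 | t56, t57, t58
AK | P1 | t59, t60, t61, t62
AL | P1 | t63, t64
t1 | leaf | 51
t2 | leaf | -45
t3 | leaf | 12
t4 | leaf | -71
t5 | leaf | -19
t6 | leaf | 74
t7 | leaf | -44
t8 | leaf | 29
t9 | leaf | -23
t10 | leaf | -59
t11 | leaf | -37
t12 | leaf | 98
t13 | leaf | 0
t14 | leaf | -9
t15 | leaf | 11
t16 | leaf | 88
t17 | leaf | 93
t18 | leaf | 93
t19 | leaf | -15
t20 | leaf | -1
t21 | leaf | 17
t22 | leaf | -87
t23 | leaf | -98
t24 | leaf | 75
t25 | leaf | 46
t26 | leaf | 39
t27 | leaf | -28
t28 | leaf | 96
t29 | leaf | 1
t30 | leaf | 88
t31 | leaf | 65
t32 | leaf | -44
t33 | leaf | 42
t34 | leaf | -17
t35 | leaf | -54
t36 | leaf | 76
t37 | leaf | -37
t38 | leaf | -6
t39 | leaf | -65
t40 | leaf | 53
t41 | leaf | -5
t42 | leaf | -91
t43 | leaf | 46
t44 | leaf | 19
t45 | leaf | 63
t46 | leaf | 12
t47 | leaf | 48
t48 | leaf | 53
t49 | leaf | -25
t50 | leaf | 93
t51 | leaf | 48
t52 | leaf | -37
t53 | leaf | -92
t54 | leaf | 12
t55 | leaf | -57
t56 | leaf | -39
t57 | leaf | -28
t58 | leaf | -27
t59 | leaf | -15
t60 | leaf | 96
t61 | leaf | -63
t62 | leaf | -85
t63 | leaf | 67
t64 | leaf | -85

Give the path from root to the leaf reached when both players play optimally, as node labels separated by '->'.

root -> A -> F -> Z -> t33

L (P1): max(51, -45) = 51
M (P1): max(12, -71, -19) = 12
N (P1): max(74, -44) = 74
C (P2): min(51, 12, 74) = 12
P (P1): max(29, -23) = 29
Q (P1): max(-59, -37, 98) = 98
R (P1): max(0, -9, 11) = 11
S (P1): max(88, 93) = 93
D (P2): min(29, 98, 11, 93) = 11
T (P1): max(93, -15, -1) = 93
U (P1): max(17, -87, -98) = 17
V (P1): max(75, 46) = 75
W (P1): max(39, -28, 96) = 96
E (P2): min(93, 17, 75, 96) = 17
X (P1): max(1, 88) = 88
Y (P1): max(65, -44) = 65
Z (P1): max(42, -17) = 42
F (P2): min(88, 65, 42) = 42
A (P1): max(12, 11, 17, 42) = 42
AA (P1): max(-54, 76, -37) = 76
AB (P1): max(-6, -65) = -6
AC (P1): max(53, -5, -91, 46) = 53
G (P2): min(76, -6, 53) = -6
AD (P1): max(19, 63) = 63
AE (P1): max(12, 48, 53) = 53
AF (P1): max(-25, 93, 48) = 93
AG (P1): max(-37, -92) = -37
H (P2): min(63, 53, 93, -37) = -37
AH (P1): max(12, -57) = 12
AJ (P1): max(-39, -28, -27) = -27
J (P2): min(12, -27) = -27
AK (P1): max(-15, 96, -63, -85) = 96
AL (P1): max(67, -85) = 67
K (P2): min(96, 67) = 67
B (P1): max(-6, -37, -27, 67) = 67
root (P2): min(42, 67) = 42
At root, P2 picks A (lowest: 42).
At A, P1 picks F (highest: 42).
At F, P2 picks Z (lowest: 42).
At Z, P1 picks t33 (highest: 42).
Terminal value 42.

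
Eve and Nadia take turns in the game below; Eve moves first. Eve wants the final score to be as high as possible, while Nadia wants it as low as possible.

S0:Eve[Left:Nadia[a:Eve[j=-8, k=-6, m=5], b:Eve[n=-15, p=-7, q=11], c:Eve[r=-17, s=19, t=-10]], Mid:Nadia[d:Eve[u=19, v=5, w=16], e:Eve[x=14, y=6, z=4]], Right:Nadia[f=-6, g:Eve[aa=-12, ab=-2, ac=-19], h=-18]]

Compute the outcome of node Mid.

d (Eve): max(19, 5, 16) = 19
e (Eve): max(14, 6, 4) = 14
Mid (Nadia): min(19, 14) = 14

14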